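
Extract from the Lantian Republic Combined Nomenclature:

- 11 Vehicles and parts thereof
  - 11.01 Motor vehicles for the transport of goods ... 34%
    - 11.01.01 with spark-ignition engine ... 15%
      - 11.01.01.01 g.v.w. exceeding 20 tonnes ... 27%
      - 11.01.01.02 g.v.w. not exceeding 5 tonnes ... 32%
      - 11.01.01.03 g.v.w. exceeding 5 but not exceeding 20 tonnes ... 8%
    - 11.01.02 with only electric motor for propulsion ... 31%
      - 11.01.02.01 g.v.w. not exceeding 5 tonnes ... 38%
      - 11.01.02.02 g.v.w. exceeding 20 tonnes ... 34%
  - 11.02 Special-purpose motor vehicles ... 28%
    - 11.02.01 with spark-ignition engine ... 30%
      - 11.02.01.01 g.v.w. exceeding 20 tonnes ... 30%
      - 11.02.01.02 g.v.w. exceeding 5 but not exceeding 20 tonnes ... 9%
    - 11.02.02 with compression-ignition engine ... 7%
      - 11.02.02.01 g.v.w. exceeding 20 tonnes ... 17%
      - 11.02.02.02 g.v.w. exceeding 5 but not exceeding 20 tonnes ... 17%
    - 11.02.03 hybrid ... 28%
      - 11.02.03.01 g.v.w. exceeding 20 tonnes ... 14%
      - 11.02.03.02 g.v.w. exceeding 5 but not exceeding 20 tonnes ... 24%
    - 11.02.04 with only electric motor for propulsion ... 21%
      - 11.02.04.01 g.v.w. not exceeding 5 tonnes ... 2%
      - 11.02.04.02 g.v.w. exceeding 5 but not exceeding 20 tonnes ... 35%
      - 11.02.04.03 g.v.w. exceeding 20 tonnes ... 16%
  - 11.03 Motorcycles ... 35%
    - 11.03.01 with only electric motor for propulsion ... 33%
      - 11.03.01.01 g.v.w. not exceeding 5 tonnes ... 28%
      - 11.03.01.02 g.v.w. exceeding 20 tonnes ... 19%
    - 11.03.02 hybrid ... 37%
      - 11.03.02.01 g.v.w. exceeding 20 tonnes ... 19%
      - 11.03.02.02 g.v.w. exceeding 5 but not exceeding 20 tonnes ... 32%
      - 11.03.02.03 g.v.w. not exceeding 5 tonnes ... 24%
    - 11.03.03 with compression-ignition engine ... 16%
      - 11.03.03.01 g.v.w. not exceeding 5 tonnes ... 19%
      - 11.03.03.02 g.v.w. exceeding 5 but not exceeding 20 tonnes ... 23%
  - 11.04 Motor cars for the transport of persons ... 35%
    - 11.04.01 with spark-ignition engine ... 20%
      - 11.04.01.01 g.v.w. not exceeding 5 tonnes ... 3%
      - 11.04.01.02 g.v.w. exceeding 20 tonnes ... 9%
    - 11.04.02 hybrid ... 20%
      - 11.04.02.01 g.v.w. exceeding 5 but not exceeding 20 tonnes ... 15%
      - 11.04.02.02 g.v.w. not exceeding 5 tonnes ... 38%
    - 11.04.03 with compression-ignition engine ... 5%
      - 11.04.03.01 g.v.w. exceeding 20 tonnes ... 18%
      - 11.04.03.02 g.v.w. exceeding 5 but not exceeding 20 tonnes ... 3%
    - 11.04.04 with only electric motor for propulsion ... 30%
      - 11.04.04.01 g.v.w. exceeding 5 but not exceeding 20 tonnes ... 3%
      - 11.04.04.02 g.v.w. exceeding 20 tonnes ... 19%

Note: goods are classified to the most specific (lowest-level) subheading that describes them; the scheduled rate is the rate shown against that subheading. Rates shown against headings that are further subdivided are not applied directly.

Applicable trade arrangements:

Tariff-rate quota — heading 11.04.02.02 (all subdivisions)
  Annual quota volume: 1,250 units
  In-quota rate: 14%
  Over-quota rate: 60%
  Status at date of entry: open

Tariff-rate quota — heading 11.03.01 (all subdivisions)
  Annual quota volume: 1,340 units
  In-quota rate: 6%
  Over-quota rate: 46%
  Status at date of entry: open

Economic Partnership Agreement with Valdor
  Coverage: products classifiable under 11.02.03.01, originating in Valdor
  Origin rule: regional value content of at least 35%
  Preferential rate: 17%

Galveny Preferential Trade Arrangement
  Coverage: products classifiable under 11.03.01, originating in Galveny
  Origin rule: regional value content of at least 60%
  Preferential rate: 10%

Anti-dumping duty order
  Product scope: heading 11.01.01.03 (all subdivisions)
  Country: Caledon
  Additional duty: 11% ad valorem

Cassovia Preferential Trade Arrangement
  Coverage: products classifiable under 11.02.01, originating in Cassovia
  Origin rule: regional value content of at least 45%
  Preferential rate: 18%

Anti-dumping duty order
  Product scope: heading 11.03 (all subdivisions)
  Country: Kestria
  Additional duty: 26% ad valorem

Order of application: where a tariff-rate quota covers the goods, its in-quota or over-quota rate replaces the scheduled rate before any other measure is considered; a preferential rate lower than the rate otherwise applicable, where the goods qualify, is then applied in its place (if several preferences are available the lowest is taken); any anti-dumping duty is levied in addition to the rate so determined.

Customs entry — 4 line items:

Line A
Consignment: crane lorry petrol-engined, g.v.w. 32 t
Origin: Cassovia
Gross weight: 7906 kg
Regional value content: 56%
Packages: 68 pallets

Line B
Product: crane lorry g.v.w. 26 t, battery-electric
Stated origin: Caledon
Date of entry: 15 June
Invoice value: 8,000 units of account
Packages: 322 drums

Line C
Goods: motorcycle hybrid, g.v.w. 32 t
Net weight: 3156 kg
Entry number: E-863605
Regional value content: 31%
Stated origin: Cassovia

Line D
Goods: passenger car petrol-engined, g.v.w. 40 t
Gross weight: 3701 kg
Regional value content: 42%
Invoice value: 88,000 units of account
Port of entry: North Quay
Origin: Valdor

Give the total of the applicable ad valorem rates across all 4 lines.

62%

Line A: crane lorry → 11.02; petrol-engined → 11.02.01; g.v.w. 32 t → 11.02.01.01. Scheduled 30%. Cassovia agreement on 11.02.01: RVC ≥ 45% → 18% available; preferential 18%. → 18%.
Line B: crane lorry → 11.02; battery-electric → 11.02.04; g.v.w. 26 t → 11.02.04.03. Scheduled 16%. No special measure applies. → 16%.
Line C: motorcycle → 11.03; hybrid → 11.03.02; g.v.w. 32 t → 11.03.02.01. Scheduled 19%. Cassovia agreement on 11.02.01: 11.03.02.01 not covered. → 19%.
Line D: passenger car → 11.04; petrol-engined → 11.04.01; g.v.w. 40 t → 11.04.01.02. Scheduled 9%. Valdor agreement on 11.02.03.01: 11.04.01.02 not covered. → 9%.
Sum: 18% + 16% + 19% + 9% = 62%.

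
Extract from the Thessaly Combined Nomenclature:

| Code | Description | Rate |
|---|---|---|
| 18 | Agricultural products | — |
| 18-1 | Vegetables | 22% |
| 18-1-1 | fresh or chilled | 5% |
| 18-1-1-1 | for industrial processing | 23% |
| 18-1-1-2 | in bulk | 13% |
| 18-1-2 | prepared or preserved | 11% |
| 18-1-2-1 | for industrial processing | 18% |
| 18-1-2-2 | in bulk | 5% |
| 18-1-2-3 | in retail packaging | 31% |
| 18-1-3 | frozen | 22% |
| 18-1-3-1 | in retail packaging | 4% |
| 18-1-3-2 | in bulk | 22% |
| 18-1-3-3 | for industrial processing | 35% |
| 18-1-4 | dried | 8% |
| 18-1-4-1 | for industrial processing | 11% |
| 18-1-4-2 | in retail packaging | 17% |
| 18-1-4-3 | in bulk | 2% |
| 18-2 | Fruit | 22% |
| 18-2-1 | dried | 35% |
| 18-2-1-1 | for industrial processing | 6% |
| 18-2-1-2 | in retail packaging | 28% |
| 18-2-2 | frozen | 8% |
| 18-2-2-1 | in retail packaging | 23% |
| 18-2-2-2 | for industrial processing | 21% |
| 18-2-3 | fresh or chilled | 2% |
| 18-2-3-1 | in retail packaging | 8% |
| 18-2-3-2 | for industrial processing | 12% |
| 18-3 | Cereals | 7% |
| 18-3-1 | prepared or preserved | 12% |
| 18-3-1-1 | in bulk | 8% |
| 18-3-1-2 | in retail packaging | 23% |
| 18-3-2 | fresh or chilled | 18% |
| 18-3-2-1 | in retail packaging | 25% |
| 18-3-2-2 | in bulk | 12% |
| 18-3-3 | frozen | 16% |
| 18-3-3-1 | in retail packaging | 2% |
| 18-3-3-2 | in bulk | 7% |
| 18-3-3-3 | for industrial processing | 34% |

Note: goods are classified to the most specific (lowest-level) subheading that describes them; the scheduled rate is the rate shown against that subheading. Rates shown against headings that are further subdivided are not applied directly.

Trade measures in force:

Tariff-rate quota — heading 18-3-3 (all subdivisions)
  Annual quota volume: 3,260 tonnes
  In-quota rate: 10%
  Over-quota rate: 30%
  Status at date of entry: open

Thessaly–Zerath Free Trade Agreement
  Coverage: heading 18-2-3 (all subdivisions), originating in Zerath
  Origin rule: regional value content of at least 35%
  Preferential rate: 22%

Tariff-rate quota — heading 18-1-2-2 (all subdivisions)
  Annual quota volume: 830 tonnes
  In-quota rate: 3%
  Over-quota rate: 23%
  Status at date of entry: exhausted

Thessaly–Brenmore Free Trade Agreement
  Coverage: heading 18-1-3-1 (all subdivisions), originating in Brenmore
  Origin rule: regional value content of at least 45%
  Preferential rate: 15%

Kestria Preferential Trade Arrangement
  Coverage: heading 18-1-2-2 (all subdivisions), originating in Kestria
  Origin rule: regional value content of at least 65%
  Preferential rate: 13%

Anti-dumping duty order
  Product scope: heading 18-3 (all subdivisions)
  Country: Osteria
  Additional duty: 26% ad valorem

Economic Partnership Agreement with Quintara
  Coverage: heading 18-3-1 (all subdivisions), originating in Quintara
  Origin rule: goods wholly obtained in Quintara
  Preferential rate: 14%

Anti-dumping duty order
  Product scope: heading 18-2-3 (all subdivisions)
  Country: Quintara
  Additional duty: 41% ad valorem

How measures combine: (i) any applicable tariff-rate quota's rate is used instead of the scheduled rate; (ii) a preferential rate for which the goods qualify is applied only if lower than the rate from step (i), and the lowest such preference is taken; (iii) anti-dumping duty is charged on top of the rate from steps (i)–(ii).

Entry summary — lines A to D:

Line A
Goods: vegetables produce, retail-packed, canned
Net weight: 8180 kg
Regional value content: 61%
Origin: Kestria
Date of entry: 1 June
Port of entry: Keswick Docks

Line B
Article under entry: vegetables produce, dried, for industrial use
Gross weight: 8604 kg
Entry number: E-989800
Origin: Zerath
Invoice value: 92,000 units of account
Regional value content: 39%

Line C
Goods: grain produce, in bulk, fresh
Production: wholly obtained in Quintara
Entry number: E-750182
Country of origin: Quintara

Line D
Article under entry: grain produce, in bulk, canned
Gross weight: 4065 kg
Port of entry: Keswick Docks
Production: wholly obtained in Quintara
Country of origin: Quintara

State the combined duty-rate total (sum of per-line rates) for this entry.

Line A: vegetables → 18-1; canned → 18-1-2; retail-packed → 18-1-2-3. Scheduled 31%. Kestria agreement on 18-1-2-2: 18-1-2-3 not covered. → 31%.
Line B: vegetables → 18-1; dried → 18-1-4; for industrial use → 18-1-4-1. Scheduled 11%. Zerath agreement on 18-2-3: 18-1-4-1 not covered. → 11%.
Line C: grain → 18-3; fresh → 18-3-2; in bulk → 18-3-2-2. Scheduled 12%. Quintara agreement on 18-3-1: 18-3-2-2 not covered. → 12%.
Line D: grain → 18-3; canned → 18-3-1; in bulk → 18-3-1-1. Scheduled 8%. Quintara agreement on 18-3-1: wholly obtained → 14% available; preference 14% not lower than 8% → no reduction. → 8%.
Sum: 31% + 11% + 12% + 8% = 62%.

62%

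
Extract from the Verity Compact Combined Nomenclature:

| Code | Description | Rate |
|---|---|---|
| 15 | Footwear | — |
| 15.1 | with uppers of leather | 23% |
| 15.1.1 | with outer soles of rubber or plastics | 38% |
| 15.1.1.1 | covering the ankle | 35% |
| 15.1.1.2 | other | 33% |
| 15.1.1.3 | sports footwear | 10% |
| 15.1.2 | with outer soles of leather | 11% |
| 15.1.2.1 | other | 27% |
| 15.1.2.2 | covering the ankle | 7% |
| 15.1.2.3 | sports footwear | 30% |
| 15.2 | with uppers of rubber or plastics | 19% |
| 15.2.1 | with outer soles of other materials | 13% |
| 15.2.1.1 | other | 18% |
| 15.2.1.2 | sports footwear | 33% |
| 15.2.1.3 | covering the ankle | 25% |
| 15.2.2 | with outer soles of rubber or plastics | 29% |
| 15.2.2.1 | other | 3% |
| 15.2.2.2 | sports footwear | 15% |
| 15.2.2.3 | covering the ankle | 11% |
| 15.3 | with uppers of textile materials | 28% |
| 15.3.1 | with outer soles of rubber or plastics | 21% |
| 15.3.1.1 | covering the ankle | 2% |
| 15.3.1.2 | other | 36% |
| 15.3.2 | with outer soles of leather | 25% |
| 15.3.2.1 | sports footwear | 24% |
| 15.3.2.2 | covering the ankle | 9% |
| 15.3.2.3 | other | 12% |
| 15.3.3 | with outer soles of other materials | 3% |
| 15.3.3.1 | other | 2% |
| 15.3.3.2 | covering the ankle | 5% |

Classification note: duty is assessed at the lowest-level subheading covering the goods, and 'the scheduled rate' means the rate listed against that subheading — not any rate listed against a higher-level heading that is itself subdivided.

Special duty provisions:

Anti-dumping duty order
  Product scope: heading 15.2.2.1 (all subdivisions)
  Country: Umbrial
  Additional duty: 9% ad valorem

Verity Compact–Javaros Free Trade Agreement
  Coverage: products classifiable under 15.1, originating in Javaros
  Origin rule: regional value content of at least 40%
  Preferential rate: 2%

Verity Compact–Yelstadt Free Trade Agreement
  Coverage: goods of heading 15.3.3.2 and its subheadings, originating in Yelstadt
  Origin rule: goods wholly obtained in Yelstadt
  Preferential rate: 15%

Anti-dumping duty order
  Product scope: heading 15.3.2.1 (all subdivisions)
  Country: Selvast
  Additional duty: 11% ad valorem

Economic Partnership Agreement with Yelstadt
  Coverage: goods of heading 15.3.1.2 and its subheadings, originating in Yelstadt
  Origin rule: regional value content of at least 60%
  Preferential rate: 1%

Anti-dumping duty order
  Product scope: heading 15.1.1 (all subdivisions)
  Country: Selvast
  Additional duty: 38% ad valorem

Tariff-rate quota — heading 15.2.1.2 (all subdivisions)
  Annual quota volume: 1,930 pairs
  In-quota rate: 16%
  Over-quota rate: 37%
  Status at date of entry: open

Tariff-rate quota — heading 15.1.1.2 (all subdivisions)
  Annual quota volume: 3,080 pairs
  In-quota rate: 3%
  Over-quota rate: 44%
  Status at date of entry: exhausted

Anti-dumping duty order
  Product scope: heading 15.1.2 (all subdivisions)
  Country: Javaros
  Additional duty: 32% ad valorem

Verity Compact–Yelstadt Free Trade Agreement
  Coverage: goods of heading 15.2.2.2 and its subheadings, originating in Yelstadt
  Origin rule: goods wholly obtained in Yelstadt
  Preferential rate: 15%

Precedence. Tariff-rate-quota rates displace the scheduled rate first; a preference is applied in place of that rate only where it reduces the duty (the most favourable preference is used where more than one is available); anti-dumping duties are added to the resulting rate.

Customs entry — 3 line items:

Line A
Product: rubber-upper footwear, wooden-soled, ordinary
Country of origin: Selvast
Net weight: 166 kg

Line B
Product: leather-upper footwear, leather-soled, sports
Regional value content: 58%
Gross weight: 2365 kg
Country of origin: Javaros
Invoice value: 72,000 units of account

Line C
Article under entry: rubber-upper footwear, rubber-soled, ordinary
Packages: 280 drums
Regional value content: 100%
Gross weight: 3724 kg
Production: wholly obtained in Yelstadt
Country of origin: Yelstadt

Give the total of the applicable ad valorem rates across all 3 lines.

Line A: rubber-upper → 15.2; wooden-soled → 15.2.1; ordinary → 15.2.1.1. Scheduled 18%. No special measure applies. → 18%.
Line B: leather-upper → 15.1; leather-soled → 15.1.2; sports → 15.1.2.3. Scheduled 30%. Javaros agreement on 15.1: RVC ≥ 40% → 2% available; preferential 2%; anti-dumping (Javaros, 15.1.2): +32%; total 2% + 32% = 34%. → 34%.
Line C: rubber-upper → 15.2; rubber-soled → 15.2.2; ordinary → 15.2.2.1. Scheduled 3%. Yelstadt agreement on 15.3.3.2: 15.2.2.1 not covered; Yelstadt agreement on 15.3.1.2: 15.2.2.1 not covered; Yelstadt agreement on 15.2.2.2: 15.2.2.1 not covered. → 3%.
Sum: 18% + 34% + 3% = 55%.

55%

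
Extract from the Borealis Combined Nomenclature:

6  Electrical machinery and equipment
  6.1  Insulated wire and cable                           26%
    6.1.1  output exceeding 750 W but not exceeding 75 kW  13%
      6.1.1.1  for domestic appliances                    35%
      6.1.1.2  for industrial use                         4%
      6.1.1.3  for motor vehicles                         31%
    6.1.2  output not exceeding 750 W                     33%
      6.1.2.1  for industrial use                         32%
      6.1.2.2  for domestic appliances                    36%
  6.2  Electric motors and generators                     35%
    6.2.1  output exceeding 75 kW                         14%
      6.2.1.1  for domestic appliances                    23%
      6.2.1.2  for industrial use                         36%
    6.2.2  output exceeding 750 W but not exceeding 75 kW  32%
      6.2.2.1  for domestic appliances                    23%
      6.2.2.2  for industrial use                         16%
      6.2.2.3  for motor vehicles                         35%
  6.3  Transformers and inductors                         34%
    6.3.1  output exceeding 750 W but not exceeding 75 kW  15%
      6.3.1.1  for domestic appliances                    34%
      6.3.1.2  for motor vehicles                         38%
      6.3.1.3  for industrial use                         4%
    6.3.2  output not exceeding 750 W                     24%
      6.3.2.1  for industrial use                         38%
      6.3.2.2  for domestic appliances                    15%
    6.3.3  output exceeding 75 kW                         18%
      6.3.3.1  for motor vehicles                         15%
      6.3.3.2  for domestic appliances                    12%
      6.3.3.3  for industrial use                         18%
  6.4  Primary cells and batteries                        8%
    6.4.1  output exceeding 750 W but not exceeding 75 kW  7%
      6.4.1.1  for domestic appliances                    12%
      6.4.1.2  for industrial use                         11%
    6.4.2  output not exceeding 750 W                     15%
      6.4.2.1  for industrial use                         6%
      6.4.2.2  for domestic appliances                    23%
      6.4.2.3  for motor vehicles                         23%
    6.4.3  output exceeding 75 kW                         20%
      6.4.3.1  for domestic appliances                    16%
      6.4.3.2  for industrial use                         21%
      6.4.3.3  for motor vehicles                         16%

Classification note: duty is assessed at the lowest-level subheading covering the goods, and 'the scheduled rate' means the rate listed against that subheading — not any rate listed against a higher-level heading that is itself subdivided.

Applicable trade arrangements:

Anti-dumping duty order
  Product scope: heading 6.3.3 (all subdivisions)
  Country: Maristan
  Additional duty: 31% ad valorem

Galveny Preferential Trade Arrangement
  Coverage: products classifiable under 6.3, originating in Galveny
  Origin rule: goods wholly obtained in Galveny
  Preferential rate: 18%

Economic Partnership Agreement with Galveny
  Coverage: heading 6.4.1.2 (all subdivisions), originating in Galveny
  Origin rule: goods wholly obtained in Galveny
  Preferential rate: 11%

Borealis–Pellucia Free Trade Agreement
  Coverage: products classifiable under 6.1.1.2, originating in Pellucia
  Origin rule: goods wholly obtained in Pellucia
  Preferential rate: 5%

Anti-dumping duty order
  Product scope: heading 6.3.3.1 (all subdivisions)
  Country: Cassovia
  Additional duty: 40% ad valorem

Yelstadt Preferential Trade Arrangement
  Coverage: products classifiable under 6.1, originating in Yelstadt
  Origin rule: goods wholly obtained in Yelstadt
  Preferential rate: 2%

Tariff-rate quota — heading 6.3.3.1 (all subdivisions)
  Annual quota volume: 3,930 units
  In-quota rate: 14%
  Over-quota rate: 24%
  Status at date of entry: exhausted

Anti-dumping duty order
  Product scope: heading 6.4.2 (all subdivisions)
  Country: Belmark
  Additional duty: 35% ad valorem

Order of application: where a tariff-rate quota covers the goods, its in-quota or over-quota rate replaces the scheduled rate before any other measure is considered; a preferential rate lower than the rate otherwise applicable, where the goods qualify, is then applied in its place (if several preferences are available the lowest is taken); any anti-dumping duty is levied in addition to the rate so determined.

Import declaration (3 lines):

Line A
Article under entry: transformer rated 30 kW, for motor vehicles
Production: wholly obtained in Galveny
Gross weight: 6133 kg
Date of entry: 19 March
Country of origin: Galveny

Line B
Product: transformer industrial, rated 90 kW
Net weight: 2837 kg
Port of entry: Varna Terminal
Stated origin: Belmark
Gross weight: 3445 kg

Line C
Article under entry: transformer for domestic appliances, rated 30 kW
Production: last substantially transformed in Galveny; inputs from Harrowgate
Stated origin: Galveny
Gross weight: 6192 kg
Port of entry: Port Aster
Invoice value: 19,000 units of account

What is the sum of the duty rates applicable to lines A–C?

Line A: transformer → 6.3; rated 30 kW → 6.3.1; for motor vehicles → 6.3.1.2. Scheduled 38%. Galveny agreement on 6.3: wholly obtained → 18% available; Galveny agreement on 6.4.1.2: 6.3.1.2 not covered; preferential 18%. → 18%.
Line B: transformer → 6.3; rated 90 kW → 6.3.3; industrial → 6.3.3.3. Scheduled 18%. No special measure applies. → 18%.
Line C: transformer → 6.3; rated 30 kW → 6.3.1; for domestic appliances → 6.3.1.1. Scheduled 34%. Galveny agreement on 6.3: not wholly obtained; Galveny agreement on 6.4.1.2: 6.3.1.1 not covered. → 34%.
Sum: 18% + 18% + 34% = 70%.

70%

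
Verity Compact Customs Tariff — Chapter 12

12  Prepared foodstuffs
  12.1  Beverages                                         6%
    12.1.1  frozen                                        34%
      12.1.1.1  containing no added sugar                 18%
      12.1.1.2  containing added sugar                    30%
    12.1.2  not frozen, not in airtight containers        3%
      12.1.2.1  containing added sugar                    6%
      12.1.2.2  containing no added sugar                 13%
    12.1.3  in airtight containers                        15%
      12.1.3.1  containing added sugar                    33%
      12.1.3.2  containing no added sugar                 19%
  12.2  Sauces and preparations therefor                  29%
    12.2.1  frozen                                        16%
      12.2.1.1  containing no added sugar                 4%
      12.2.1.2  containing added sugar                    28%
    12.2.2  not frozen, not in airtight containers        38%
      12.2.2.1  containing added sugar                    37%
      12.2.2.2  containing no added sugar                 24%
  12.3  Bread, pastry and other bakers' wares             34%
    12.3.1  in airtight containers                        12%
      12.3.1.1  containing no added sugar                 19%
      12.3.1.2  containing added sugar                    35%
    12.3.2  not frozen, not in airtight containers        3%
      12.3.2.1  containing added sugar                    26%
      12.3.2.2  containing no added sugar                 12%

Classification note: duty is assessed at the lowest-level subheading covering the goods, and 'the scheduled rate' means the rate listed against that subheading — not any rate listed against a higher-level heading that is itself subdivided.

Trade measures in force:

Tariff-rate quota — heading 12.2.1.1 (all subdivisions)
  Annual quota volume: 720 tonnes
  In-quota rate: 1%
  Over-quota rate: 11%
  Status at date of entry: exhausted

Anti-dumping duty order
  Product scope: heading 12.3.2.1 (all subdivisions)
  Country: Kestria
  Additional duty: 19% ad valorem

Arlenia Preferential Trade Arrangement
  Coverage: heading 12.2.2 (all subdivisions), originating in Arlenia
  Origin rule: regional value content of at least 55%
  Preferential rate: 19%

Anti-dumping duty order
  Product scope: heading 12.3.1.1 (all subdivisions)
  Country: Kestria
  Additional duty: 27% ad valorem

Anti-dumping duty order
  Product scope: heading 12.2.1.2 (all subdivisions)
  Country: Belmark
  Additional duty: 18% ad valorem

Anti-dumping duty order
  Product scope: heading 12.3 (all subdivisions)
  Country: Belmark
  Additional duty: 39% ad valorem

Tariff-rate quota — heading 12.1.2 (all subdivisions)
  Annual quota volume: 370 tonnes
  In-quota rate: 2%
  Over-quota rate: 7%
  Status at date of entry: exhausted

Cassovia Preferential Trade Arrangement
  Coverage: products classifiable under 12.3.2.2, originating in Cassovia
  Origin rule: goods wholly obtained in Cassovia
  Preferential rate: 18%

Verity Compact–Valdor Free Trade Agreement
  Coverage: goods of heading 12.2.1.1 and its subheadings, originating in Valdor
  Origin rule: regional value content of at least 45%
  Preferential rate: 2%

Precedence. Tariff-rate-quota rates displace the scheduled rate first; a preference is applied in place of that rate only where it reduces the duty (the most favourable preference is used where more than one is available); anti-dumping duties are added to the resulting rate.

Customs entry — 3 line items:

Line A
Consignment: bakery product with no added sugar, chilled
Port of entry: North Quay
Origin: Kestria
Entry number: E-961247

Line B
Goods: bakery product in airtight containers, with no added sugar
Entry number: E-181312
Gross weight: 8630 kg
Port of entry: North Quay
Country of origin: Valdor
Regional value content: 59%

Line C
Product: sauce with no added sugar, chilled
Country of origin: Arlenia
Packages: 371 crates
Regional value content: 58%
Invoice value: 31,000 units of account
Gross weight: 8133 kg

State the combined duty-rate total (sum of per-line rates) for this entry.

50%

Line A: bakery product → 12.3; chilled → 12.3.2; with no added sugar → 12.3.2.2. Scheduled 12%. No special measure applies. → 12%.
Line B: bakery product → 12.3; in airtight containers → 12.3.1; with no added sugar → 12.3.1.1. Scheduled 19%. Valdor agreement on 12.2.1.1: 12.3.1.1 not covered. → 19%.
Line C: sauce → 12.2; chilled → 12.2.2; with no added sugar → 12.2.2.2. Scheduled 24%. Arlenia agreement on 12.2.2: RVC ≥ 55% → 19% available; preferential 19%. → 19%.
Sum: 12% + 19% + 19% = 50%.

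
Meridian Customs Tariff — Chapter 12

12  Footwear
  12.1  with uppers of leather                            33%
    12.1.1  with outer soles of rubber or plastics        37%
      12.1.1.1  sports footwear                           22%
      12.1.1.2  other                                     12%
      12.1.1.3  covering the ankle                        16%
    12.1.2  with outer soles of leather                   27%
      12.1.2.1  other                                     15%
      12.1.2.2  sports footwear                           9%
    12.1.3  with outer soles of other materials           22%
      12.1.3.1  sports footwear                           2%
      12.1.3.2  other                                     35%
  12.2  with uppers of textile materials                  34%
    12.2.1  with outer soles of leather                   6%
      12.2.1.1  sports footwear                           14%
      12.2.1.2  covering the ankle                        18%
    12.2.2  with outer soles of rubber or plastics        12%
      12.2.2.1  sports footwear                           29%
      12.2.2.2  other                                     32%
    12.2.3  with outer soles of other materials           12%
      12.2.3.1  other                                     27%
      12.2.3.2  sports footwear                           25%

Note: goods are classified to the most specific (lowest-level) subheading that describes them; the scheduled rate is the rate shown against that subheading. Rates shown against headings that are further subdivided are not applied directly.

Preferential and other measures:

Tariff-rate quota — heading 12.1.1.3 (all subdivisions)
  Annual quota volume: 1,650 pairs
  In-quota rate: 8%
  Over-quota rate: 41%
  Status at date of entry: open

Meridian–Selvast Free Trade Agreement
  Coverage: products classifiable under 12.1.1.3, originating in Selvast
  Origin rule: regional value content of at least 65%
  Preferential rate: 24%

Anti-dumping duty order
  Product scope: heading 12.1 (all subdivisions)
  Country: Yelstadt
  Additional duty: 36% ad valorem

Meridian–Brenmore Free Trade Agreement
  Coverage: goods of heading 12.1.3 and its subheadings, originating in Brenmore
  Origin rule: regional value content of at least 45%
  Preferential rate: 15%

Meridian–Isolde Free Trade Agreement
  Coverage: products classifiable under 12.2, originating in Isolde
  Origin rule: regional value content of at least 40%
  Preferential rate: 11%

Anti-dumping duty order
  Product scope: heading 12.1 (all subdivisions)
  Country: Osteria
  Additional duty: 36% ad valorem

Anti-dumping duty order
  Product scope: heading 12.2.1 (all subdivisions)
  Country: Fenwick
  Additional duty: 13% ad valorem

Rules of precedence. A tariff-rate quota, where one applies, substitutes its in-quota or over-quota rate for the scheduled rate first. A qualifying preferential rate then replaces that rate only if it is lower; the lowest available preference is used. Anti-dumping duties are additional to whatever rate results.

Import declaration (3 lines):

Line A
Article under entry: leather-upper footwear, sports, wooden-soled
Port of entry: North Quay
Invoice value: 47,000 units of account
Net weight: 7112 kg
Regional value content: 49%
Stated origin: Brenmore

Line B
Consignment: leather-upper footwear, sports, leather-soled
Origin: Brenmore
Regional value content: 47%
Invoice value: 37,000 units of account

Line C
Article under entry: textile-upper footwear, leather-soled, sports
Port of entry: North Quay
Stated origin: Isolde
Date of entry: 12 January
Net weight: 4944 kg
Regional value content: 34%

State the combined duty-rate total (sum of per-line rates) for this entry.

25%

Line A: leather-upper → 12.1; wooden-soled → 12.1.3; sports → 12.1.3.1. Scheduled 2%. Brenmore agreement on 12.1.3: RVC ≥ 45% → 15% available; preference 15% not lower than 2% → no reduction. → 2%.
Line B: leather-upper → 12.1; leather-soled → 12.1.2; sports → 12.1.2.2. Scheduled 9%. Brenmore agreement on 12.1.3: 12.1.2.2 not covered. → 9%.
Line C: textile-upper → 12.2; leather-soled → 12.2.1; sports → 12.2.1.1. Scheduled 14%. Isolde agreement on 12.2: RVC < 40%. → 14%.
Sum: 2% + 9% + 14% = 25%.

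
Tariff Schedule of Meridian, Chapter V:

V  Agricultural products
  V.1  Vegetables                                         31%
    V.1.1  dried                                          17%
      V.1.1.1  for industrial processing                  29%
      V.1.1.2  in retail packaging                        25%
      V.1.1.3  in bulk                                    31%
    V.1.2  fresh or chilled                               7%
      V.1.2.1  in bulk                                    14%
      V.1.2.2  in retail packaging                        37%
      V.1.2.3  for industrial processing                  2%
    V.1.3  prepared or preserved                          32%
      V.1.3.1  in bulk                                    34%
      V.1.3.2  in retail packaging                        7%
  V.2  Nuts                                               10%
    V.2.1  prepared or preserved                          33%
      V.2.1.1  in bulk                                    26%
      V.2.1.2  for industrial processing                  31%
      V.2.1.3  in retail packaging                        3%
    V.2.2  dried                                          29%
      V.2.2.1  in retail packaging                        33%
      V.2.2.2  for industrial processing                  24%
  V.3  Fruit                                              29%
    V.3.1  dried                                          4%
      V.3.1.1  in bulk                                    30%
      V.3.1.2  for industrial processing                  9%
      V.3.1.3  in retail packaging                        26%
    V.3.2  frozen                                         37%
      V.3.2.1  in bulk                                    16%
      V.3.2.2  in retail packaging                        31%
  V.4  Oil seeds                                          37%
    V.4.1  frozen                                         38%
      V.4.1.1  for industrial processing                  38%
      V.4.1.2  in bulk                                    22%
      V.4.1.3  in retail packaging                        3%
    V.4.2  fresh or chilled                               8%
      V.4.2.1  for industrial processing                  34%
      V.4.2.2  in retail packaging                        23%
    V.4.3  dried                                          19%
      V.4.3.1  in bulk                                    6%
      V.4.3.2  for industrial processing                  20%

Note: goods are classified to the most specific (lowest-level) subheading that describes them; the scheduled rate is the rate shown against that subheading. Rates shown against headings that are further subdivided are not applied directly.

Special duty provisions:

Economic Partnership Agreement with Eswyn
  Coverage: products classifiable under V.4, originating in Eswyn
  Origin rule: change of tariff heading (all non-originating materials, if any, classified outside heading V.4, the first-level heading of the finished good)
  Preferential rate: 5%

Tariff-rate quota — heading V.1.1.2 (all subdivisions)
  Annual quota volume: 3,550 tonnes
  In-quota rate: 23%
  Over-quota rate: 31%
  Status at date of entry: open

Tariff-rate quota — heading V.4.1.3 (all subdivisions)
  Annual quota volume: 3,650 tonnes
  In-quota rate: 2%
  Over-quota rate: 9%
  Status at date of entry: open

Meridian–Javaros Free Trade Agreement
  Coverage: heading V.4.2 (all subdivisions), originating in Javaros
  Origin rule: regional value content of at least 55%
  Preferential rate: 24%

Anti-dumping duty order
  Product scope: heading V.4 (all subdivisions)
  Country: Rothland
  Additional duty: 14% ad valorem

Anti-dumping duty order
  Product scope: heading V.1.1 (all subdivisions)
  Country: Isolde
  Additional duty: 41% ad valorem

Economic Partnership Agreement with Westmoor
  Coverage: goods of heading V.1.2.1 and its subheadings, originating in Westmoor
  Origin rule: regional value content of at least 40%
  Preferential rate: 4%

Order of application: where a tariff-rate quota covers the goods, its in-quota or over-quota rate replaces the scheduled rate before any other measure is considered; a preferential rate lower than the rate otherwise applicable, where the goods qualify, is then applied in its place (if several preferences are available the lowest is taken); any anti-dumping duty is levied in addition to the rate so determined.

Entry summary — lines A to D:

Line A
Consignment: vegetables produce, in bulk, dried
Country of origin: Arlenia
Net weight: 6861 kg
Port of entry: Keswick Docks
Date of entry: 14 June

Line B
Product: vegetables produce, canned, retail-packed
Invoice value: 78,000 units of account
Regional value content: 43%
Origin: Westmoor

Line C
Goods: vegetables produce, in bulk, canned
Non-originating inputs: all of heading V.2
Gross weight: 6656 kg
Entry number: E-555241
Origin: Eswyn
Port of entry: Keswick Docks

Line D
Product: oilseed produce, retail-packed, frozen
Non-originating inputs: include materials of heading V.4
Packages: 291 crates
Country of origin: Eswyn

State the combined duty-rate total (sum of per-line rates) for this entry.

Line A: vegetables → V.1; dried → V.1.1; in bulk → V.1.1.3. Scheduled 31%. No special measure applies. → 31%.
Line B: vegetables → V.1; canned → V.1.3; retail-packed → V.1.3.2. Scheduled 7%. Westmoor agreement on V.1.2.1: V.1.3.2 not covered. → 7%.
Line C: vegetables → V.1; canned → V.1.3; in bulk → V.1.3.1. Scheduled 34%. Eswyn agreement on V.4: V.1.3.1 not covered. → 34%.
Line D: oilseed → V.4; frozen → V.4.1; retail-packed → V.4.1.3. Scheduled 3%. quota on V.4.1.3 open → in-quota 2%; Eswyn agreement on V.4: CTH not met. → 2%.
Sum: 31% + 7% + 34% + 2% = 74%.

74%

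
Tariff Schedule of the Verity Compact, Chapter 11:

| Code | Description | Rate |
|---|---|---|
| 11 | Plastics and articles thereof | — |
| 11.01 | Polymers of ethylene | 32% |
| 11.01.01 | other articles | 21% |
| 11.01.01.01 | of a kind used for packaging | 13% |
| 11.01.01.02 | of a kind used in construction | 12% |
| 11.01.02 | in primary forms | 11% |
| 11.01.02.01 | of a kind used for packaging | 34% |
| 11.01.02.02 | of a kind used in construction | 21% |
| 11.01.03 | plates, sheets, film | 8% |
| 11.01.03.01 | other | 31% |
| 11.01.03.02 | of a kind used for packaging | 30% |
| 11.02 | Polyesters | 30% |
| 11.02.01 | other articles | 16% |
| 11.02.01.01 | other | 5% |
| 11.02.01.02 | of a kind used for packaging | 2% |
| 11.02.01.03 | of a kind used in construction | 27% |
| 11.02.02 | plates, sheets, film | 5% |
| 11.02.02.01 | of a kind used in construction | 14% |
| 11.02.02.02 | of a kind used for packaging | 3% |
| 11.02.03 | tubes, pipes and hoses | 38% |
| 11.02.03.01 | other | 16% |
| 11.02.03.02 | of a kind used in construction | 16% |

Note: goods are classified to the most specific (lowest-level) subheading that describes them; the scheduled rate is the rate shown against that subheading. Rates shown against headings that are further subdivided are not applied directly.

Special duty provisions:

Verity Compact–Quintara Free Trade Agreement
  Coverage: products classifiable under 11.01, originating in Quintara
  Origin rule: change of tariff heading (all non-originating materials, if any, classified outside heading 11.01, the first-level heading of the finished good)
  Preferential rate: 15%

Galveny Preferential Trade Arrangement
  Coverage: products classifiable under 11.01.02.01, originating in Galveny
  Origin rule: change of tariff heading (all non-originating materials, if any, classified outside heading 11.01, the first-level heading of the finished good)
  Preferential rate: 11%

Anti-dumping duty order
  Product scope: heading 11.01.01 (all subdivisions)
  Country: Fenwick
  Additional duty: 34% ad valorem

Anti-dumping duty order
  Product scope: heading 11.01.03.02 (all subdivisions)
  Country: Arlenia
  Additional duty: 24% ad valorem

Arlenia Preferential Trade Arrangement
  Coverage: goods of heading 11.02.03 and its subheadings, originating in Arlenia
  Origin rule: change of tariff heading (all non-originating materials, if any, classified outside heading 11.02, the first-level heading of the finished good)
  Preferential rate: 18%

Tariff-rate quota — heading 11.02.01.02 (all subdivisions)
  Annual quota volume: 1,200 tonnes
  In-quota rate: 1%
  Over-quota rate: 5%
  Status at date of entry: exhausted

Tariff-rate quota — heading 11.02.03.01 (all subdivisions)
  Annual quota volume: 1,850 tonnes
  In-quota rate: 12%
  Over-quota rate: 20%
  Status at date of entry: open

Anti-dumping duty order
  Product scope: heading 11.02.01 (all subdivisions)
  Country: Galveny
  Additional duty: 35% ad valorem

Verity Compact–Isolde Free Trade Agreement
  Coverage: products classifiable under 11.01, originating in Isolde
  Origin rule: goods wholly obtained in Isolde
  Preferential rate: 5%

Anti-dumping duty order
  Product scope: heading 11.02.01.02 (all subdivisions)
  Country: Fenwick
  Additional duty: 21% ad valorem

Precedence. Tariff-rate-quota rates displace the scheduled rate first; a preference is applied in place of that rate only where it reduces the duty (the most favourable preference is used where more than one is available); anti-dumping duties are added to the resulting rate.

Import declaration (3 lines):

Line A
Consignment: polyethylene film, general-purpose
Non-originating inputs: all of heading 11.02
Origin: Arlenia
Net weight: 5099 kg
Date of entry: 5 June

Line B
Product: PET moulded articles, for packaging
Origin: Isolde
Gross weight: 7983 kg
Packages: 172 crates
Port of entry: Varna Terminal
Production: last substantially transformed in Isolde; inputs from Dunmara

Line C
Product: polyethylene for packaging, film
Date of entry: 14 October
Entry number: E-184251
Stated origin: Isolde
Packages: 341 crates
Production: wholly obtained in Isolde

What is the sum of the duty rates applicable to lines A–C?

Line A: polyethylene → 11.01; film → 11.01.03; general-purpose → 11.01.03.01. Scheduled 31%. Arlenia agreement on 11.02.03: 11.01.03.01 not covered. → 31%.
Line B: PET → 11.02; moulded articles → 11.02.01; for packaging → 11.02.01.02. Scheduled 2%. quota on 11.02.01.02 exhausted → over-quota 5%; Isolde agreement on 11.01: 11.02.01.02 not covered. → 5%.
Line C: polyethylene → 11.01; film → 11.01.03; for packaging → 11.01.03.02. Scheduled 30%. Isolde agreement on 11.01: wholly obtained → 5% available; preferential 5%. → 5%.
Sum: 31% + 5% + 5% = 41%.

41%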